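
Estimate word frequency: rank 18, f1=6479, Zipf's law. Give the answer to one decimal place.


Zipf's law: f(r) = f(1) / r
f(1) = 6479
f(18) = 6479 / 18
= 359.9 occurrences


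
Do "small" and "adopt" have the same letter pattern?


Pattern of "small": [0, 1, 2, 3, 3]
Pattern of "adopt": [0, 1, 2, 3, 4]
Patterns do not match
Same pattern = No


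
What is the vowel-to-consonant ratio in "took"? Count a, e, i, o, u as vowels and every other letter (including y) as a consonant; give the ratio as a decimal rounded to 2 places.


Word: "took"
Vowels (a,e,i,o,u): 2
Consonants: 2
Ratio = 2/2
= 1.00


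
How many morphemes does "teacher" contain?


Word: "teacher"
Morphemes: teach + -er
Each morpheme carries meaning
= 2 morphemes


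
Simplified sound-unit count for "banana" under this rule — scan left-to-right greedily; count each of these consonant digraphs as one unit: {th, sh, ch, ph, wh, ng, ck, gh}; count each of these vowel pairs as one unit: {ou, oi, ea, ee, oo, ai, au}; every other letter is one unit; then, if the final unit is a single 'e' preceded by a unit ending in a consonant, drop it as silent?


Word: "banana" (6 letters)
Left-to-right scan:
  [1] 'b' (letter)
  [2] 'a' (letter)
  [3] 'n' (letter)
  [4] 'a' (letter)
  [5] 'n' (letter)
  [6] 'a' (letter)
Units from scan: 6
Sound units = 6 units


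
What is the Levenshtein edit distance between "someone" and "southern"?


Word 1: "someone" (length 7)
Word 2: "southern" (length 8)
One optimal edit sequence (insert/delete/substitute each cost 1):
  1. keep 's'
  2. keep 'o'
  3. insert 'u'  (+1)
  4. insert 't'  (+1)
  5. substitute 'm' -> 'h'  (+1)
  6. keep 'e'
  7. substitute 'o' -> 'r'  (+1)
  8. keep 'n'
  9. delete 'e'  (+1)
Total edit operations: 5
Edit distance = 5


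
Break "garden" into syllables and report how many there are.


Word: "garden"
Syllable breakdown: gar · den
Counting: 2 parts
= 2 syllables


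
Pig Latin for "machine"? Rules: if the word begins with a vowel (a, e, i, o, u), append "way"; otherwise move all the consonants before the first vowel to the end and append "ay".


Word: "machine"
Starts with consonant(s) → move to end, add 'ay'
Consonant cluster: "m"
Pig Latin = "achinemay"


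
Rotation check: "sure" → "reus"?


Word: "sure", Candidate: "reus"
Method: check if candidate is substring of word+word
"suresure" contains "reus"? No
Is rotation = No


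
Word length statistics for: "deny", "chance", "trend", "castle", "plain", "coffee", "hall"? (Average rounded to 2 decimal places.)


Lengths: "deny"=4, "chance"=6, "trend"=5, "castle"=6, "plain"=5, "coffee"=6, "hall"=4
Sum = 36, Count = 7
Average = 36/7 = 5.14
= avg=5.14, min=4, max=6


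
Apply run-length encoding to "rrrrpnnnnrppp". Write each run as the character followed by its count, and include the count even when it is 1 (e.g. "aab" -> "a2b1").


String: "rrrrpnnnnrppp"
Scanning for consecutive runs:
  'r' x 4
  'p' x 1
  'n' x 4
  'r' x 1
  'p' x 3
RLE = "r4p1n4r1p3"


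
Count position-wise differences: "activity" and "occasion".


Comparing character by character (same length = 8):
  Pos 0: 'a' vs 'o' !=
  Pos 1: 'c' vs 'c' =
  Pos 2: 't' vs 'c' !=
  Pos 3: 'i' vs 'a' !=
  Pos 4: 'v' vs 's' !=
  Pos 5: 'i' vs 'i' =
  Pos 6: 't' vs 'o' !=
  Pos 7: 'y' vs 'n' !=
Hamming distance = 6


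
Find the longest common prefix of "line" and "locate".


Word 1: "line"
Word 2: "locate"
Comparing from start:
  Pos 0: 'l' == 'l'
  Pos 1: 'i' != 'o' (stop)
LCP = "l" (length 1)


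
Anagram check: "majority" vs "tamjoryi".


Word 1: "majority" → sorted: aijmorty
Word 2: "tamjoryi" → sorted: aijmorty
Same letters? aijmorty == aijmorty
Anagram = Yes


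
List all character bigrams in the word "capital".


Word: "capital" (length 7)
Number of bigrams = 7 - 2 + 1 = 6
  Position 0: "ca"
  Position 1: "ap"
  Position 2: "pi"
  Position 3: "it"
  Position 4: "ta"
  Position 5: "al"
Bigrams = "ca", "ap", "pi", "it", "ta", "al"


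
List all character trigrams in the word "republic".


Word: "republic" (length 8)
Number of trigrams = 8 - 3 + 1 = 6
  Position 0: "rep"
  Position 1: "epu"
  Position 2: "pub"
  Position 3: "ubl"
  Position 4: "bli"
  Position 5: "lic"
Trigrams = "rep", "epu", "pub", "ubl", "bli", "lic"


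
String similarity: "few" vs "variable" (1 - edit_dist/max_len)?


Word 1: "few" (length 3)
Word 2: "variable" (length 8)
One optimal edit sequence:
  1. insert 'v'  (+1)
  2. insert 'a'  (+1)
  3. insert 'r'  (+1)
  4. insert 'i'  (+1)
  5. insert 'a'  (+1)
  6. substitute 'f' -> 'b'  (+1)
  7. substitute 'e' -> 'l'  (+1)
  8. substitute 'w' -> 'e'  (+1)
Edit distance = 8
Max length = max(3, 8) = 8
Similarity = 1 - 8/8
= 0.0000


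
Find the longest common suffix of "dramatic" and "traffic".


Word 1: "dramatic"
Word 2: "traffic"
Comparing from end:
  Pos -1: 'c' == 'c'
  Pos -2: 'i' == 'i'
  Pos -3: 't' != 'f' (stop)
LCS = "ic" (length 2)


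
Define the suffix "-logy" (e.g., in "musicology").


Suffix: -logy
Example: musicology (music + -logy, with a spelling change)
Meaning = study of


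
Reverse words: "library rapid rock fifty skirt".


Original: "library rapid rock fifty skirt"
Words (1..n): library | rapid | rock | fifty | skirt
Reversed (n..1): skirt | fifty | rock | rapid | library
Result = "skirt fifty rock rapid library"


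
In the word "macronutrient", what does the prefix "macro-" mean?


Prefix: macro-
As in: macronutrient -> macro- + nutrient
Meaning = large


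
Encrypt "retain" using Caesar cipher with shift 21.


Word: "retain"
Shift: 21
Each letter → (letter + shift) mod 26:
  'r' (17) + 21 = 12 → 'm'
  'e' (4) + 21 = 25 → 'z'
  't' (19) + 21 = 14 → 'o'
  'a' (0) + 21 = 21 → 'v'
  'i' (8) + 21 = 3 → 'd'
  'n' (13) + 21 = 8 → 'i'
Result = "mzovdi"


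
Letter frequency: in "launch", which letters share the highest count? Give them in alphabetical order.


Word: "launch"
Letter counts:
  'a': 1
  'c': 1
  'h': 1
  'l': 1
  'n': 1
  'u': 1
Maximum count = 1
Most frequent = 'a', 'c', 'h', 'l', 'n', 'u' (1 time each)


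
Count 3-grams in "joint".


Word: "joint" (length 5)
Number of 3-grams = length - 3 + 1 = 5 - 3 + 1
= 3


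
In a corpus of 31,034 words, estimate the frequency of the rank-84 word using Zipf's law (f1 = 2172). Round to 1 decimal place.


Zipf's law: f(r) = f(1) / r
f(1) = 2172
f(84) = 2172 / 84
= 25.9 occurrences


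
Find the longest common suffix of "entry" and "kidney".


Word 1: "entry"
Word 2: "kidney"
Comparing from end:
  Pos -1: 'y' == 'y'
  Pos -2: 'r' != 'e' (stop)
LCS = "y" (length 1)


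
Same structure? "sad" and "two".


Pattern of "sad": [0, 1, 2]
Pattern of "two": [0, 1, 2]
Patterns match
Same pattern = Yes


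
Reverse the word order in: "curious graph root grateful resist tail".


Original: "curious graph root grateful resist tail"
Words (1..n): curious | graph | root | grateful | resist | tail
Reversed (n..1): tail | resist | grateful | root | graph | curious
Result = "tail resist grateful root graph curious"


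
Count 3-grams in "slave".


Word: "slave" (length 5)
Number of 3-grams = length - 3 + 1 = 5 - 3 + 1
= 3


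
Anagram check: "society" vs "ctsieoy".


Word 1: "society" → sorted: ceiosty
Word 2: "ctsieoy" → sorted: ceiosty
Same letters? ceiosty == ceiosty
Anagram = Yes


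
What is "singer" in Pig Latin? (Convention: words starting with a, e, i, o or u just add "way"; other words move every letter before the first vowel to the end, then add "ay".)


Word: "singer"
Starts with consonant(s) → move to end, add 'ay'
Consonant cluster: "s"
Pig Latin = "ingersay"


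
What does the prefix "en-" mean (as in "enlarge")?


Prefix: en-
Example: enlarge (en- + large)
Meaning = cause to / put into


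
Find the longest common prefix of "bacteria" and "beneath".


Word 1: "bacteria"
Word 2: "beneath"
Comparing from start:
  Pos 0: 'b' == 'b'
  Pos 1: 'a' != 'e' (stop)
LCP = "b" (length 1)


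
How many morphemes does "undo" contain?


Word: "undo"
Morphemes: un- + do
Each morpheme carries meaning
= 2 morphemes


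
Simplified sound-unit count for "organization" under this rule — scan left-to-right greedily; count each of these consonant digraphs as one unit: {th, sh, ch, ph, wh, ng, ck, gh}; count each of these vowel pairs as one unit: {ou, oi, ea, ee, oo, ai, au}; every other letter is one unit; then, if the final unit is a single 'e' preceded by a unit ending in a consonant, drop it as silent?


Word: "organization" (12 letters)
Left-to-right scan:
  (1) 'o' (letter)
  (2) 'r' (letter)
  (3) 'g' (letter)
  (4) 'a' (letter)
  (5) 'n' (letter)
  (6) 'i' (letter)
  (7) 'z' (letter)
  (8) 'a' (letter)
  (9) 't' (letter)
  (10) 'i' (letter)
  (11) 'o' (letter)
  (12) 'n' (letter)
Units from scan: 12
Sound units = 12 units


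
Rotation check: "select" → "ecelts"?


Word: "select", Candidate: "ecelts"
Method: check if candidate is substring of word+word
"selectselect" contains "ecelts"? No
Is rotation = No


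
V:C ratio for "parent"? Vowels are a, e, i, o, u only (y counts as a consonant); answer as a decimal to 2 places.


Word: "parent"
Vowels (a,e,i,o,u): 2
Consonants: 4
Ratio = 2/4
= 0.50


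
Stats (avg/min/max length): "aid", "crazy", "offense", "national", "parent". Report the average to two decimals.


Lengths: "aid"=3, "crazy"=5, "offense"=7, "national"=8, "parent"=6
Sum = 29, Count = 5
Average = 29/5 = 5.80
= avg=5.80, min=3, max=8


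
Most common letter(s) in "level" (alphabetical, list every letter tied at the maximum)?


Word: "level"
Letter counts:
  'e': 2
  'l': 2
  'v': 1
Maximum count = 2
Most frequent = 'e', 'l' (2 times each)


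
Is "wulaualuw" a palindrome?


Word: "wulaualuw"
Reversed: "wulaualuw"
Forward == Backward? wulaualuw == wulaualuw
Palindrome = Yes


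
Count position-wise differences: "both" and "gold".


Comparing character by character (same length = 4):
  Pos 0: 'b' vs 'g' !=
  Pos 1: 'o' vs 'o' =
  Pos 2: 't' vs 'l' !=
  Pos 3: 'h' vs 'd' !=
Hamming distance = 3


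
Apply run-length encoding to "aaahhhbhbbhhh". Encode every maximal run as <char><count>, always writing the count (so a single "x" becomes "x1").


String: "aaahhhbhbbhhh"
Scanning for consecutive runs:
  'a' x 3
  'h' x 3
  'b' x 1
  'h' x 1
  'b' x 2
  'h' x 3
RLE = "a3h3b1h1b2h3"


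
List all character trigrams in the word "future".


Word: "future" (length 6)
Number of trigrams = 6 - 3 + 1 = 4
  Position 0: "fut"
  Position 1: "utu"
  Position 2: "tur"
  Position 3: "ure"
Trigrams = "fut", "utu", "tur", "ure"


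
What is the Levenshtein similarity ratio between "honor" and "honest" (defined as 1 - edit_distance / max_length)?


Word 1: "honor" (length 5)
Word 2: "honest" (length 6)
One optimal edit sequence:
  1. keep 'h'
  2. keep 'o'
  3. keep 'n'
  4. insert 'e'  (+1)
  5. substitute 'o' -> 's'  (+1)
  6. substitute 'r' -> 't'  (+1)
Edit distance = 3
Max length = max(5, 6) = 6
Similarity = 1 - 3/6
= 0.5000


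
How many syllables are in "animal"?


Word: "animal"
Syllable breakdown: an · i · mal
Counting: 3 parts
= 3 syllables


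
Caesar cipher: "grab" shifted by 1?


Word: "grab"
Shift: 1
Each letter → (letter + shift) mod 26:
  'g' (6) + 1 = 7 → 'h'
  'r' (17) + 1 = 18 → 's'
  'a' (0) + 1 = 1 → 'b'
  'b' (1) + 1 = 2 → 'c'
Result = "hsbc"


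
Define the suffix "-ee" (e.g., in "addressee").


Suffix: -ee
As in: addressee -> address + -ee
Meaning = one who receives


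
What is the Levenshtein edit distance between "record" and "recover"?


Word 1: "record" (length 6)
Word 2: "recover" (length 7)
One optimal edit sequence (insert/delete/substitute each cost 1):
  1. keep 'r'
  2. keep 'e'
  3. keep 'c'
  4. keep 'o'
  5. insert 'v'  (+1)
  6. substitute 'r' -> 'e'  (+1)
  7. substitute 'd' -> 'r'  (+1)
Total edit operations: 3
Edit distance = 3


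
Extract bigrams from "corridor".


Word: "corridor" (length 8)
Number of bigrams = 8 - 2 + 1 = 7
  Position 0: "co"
  Position 1: "or"
  Position 2: "rr"
  Position 3: "ri"
  Position 4: "id"
  Position 5: "do"
  Position 6: "or"
Bigrams = "co", "or", "rr", "ri", "id", "do", "or"


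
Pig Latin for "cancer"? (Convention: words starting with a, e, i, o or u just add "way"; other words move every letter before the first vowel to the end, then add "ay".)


Word: "cancer"
Starts with consonant(s) → move to end, add 'ay'
Consonant cluster: "c"
Pig Latin = "ancercay"


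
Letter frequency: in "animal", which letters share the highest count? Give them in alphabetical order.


Word: "animal"
Letter counts:
  'a': 2
  'i': 1
  'l': 1
  'm': 1
  'n': 1
Maximum count = 2
Most frequent = 'a' (2 times each)


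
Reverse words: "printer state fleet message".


Original: "printer state fleet message"
Words (1..n): printer | state | fleet | message
Reversed (n..1): message | fleet | state | printer
Result = "message fleet state printer"


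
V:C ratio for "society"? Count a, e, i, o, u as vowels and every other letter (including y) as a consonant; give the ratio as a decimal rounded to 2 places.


Word: "society"
Vowels (a,e,i,o,u): 3
Consonants: 4
Ratio = 3/4
= 0.75


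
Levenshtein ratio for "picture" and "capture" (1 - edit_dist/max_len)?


Word 1: "picture" (length 7)
Word 2: "capture" (length 7)
One optimal edit sequence:
  1. substitute 'p' -> 'c'  (+1)
  2. substitute 'i' -> 'a'  (+1)
  3. substitute 'c' -> 'p'  (+1)
  4. keep 't'
  5. keep 'u'
  6. keep 'r'
  7. keep 'e'
Edit distance = 3
Max length = max(7, 7) = 7
Similarity = 1 - 3/7
= 0.5714


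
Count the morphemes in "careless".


Word: "careless"
Morphemes: care / -less
Each morpheme carries meaning
= 2 morphemes


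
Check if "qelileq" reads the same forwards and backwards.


Word: "qelileq"
Reversed: "qelileq"
Forward == Backward? qelileq == qelileq
Palindrome = Yes


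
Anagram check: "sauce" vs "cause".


Word 1: "sauce" → sorted: acesu
Word 2: "cause" → sorted: acesu
Same letters? acesu == acesu
Anagram = Yes


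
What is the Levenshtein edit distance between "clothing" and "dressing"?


Word 1: "clothing" (length 8)
Word 2: "dressing" (length 8)
One optimal edit sequence (insert/delete/substitute each cost 1):
  1. substitute 'c' -> 'd'  (+1)
  2. substitute 'l' -> 'r'  (+1)
  3. substitute 'o' -> 'e'  (+1)
  4. substitute 't' -> 's'  (+1)
  5. substitute 'h' -> 's'  (+1)
  6. keep 'i'
  7. keep 'n'
  8. keep 'g'
Total edit operations: 5
Edit distance = 5


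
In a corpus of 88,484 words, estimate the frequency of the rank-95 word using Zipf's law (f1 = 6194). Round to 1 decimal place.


Zipf's law: f(r) = f(1) / r
f(1) = 6194
f(95) = 6194 / 95
= 65.2 occurrences


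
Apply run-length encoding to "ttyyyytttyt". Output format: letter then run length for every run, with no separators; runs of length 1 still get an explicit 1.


String: "ttyyyytttyt"
Scanning for consecutive runs:
  't' x 2
  'y' x 4
  't' x 3
  'y' x 1
  't' x 1
RLE = "t2y4t3y1t1"


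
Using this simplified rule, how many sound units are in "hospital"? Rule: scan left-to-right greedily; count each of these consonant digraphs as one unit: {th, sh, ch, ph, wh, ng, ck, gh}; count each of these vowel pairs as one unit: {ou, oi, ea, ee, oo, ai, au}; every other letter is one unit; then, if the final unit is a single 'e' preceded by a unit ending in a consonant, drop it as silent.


Word: "hospital" (8 letters)
Left-to-right scan:
  [1] 'h' (letter)
  [2] 'o' (letter)
  [3] 's' (letter)
  [4] 'p' (letter)
  [5] 'i' (letter)
  [6] 't' (letter)
  [7] 'a' (letter)
  [8] 'l' (letter)
Units from scan: 8
Sound units = 8 units


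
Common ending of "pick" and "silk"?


Word 1: "pick"
Word 2: "silk"
Comparing from end:
  Pos -1: 'k' == 'k'
  Pos -2: 'c' != 'l' (stop)
LCS = "k" (length 1)


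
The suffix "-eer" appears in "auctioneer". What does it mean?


Suffix: -eer
As in: auctioneer -> auction + -eer
Meaning = one who is concerned with


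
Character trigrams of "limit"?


Word: "limit" (length 5)
Number of trigrams = 5 - 3 + 1 = 3
  Position 0: "lim"
  Position 1: "imi"
  Position 2: "mit"
Trigrams = "lim", "imi", "mit"


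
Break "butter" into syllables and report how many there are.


Word: "butter"
Syllable breakdown: but · ter
Counting: 2 parts
= 2 syllables


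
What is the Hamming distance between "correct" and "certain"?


Comparing character by character (same length = 7):
  Pos 0: 'c' vs 'c' =
  Pos 1: 'o' vs 'e' !=
  Pos 2: 'r' vs 'r' =
  Pos 3: 'r' vs 't' !=
  Pos 4: 'e' vs 'a' !=
  Pos 5: 'c' vs 'i' !=
  Pos 6: 't' vs 'n' !=
Hamming distance = 5


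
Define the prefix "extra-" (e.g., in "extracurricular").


Prefix: extra-
Example: extracurricular = extra- + curricular
Meaning = beyond


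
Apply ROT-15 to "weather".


Word: "weather"
Shift: 15
Each letter → (letter + shift) mod 26:
  'w' (22) + 15 = 11 → 'l'
  'e' (4) + 15 = 19 → 't'
  'a' (0) + 15 = 15 → 'p'
  't' (19) + 15 = 8 → 'i'
  'h' (7) + 15 = 22 → 'w'
  'e' (4) + 15 = 19 → 't'
  'r' (17) + 15 = 6 → 'g'
Result = "ltpiwtg"


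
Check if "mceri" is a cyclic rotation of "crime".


Word: "crime", Candidate: "mceri"
Method: check if candidate is substring of word+word
"crimecrime" contains "mceri"? No
Is rotation = No


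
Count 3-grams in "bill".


Word: "bill" (length 4)
Number of 3-grams = length - 3 + 1 = 4 - 3 + 1
= 2


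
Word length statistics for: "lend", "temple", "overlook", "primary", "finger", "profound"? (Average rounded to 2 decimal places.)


Lengths: "lend"=4, "temple"=6, "overlook"=8, "primary"=7, "finger"=6, "profound"=8
Sum = 39, Count = 6
Average = 39/6 = 6.50
= avg=6.50, min=4, max=8


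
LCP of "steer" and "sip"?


Word 1: "steer"
Word 2: "sip"
Comparing from start:
  Pos 0: 's' == 's'
  Pos 1: 't' != 'i' (stop)
LCP = "s" (length 1)


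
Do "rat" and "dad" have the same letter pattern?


Pattern of "rat": [0, 1, 2]
Pattern of "dad": [0, 1, 0]
Patterns do not match
Same pattern = No


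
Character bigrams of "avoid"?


Word: "avoid" (length 5)
Number of bigrams = 5 - 2 + 1 = 4
  Position 0: "av"
  Position 1: "vo"
  Position 2: "oi"
  Position 3: "id"
Bigrams = "av", "vo", "oi", "id"


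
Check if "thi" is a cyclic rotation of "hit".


Word: "hit", Candidate: "thi"
Method: check if candidate is substring of word+word
"hithit" contains "thi"? Yes
Is rotation = Yes


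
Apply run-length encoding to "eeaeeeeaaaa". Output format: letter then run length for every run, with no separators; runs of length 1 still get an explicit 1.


String: "eeaeeeeaaaa"
Scanning for consecutive runs:
  'e' x 2
  'a' x 1
  'e' x 4
  'a' x 4
RLE = "e2a1e4a4"


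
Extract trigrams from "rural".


Word: "rural" (length 5)
Number of trigrams = 5 - 3 + 1 = 3
  Position 0: "rur"
  Position 1: "ura"
  Position 2: "ral"
Trigrams = "rur", "ura", "ral"


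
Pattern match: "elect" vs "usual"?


Pattern of "elect": [0, 1, 0, 2, 3]
Pattern of "usual": [0, 1, 0, 2, 3]
Patterns match
Same pattern = Yes


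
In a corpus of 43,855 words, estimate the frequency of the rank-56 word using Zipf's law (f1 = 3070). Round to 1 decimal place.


Zipf's law: f(r) = f(1) / r
f(1) = 3070
f(56) = 3070 / 56
= 54.8 occurrences


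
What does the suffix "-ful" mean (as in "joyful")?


Suffix: -ful
As in: joyful -> joy + -ful
Meaning = full of


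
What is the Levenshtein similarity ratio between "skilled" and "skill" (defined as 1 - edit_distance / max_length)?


Word 1: "skilled" (length 7)
Word 2: "skill" (length 5)
One optimal edit sequence:
  1. keep 's'
  2. keep 'k'
  3. keep 'i'
  4. keep 'l'
  5. keep 'l'
  6. delete 'e'  (+1)
  7. delete 'd'  (+1)
Edit distance = 2
Max length = max(7, 5) = 7
Similarity = 1 - 2/7
= 0.7143


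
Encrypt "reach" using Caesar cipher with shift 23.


Word: "reach"
Shift: 23
Each letter → (letter + shift) mod 26:
  'r' (17) + 23 = 14 → 'o'
  'e' (4) + 23 = 1 → 'b'
  'a' (0) + 23 = 23 → 'x'
  'c' (2) + 23 = 25 → 'z'
  'h' (7) + 23 = 4 → 'e'
Result = "obxze"


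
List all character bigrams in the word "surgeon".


Word: "surgeon" (length 7)
Number of bigrams = 7 - 2 + 1 = 6
  Position 0: "su"
  Position 1: "ur"
  Position 2: "rg"
  Position 3: "ge"
  Position 4: "eo"
  Position 5: "on"
Bigrams = "su", "ur", "rg", "ge", "eo", "on"


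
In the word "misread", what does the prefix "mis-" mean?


Prefix: mis-
As in: misread -> mis- + read
Meaning = wrongly


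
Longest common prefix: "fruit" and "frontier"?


Word 1: "fruit"
Word 2: "frontier"
Comparing from start:
  Pos 0: 'f' == 'f'
  Pos 1: 'r' == 'r'
  Pos 2: 'u' != 'o' (stop)
LCP = "fr" (length 2)


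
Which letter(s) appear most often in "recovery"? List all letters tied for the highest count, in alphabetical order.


Word: "recovery"
Letter counts:
  'c': 1
  'e': 2
  'o': 1
  'r': 2
  'v': 1
  'y': 1
Maximum count = 2
Most frequent = 'e', 'r' (2 times each)


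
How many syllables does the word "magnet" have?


Word: "magnet"
Syllable breakdown: mag / net
Counting: 2 parts
= 2 syllables


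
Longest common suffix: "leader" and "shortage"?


Word 1: "leader"
Word 2: "shortage"
Comparing from end:
  Pos -1: 'r' != 'e' (stop)
LCS = "" (length 0)


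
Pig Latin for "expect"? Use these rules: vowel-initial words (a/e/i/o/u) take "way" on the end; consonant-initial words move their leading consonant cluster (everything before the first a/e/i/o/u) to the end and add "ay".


Word: "expect"
Starts with vowel → add 'way'
Pig Latin = "expectway"


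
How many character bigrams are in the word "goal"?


Word: "goal" (length 4)
Number of 2-grams = length - 2 + 1 = 4 - 2 + 1
= 3


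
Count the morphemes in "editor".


Word: "editor"
Morphemes: edit / -or
Each morpheme carries meaning
= 2 morphemes


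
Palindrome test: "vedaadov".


Word: "vedaadov"
Reversed: "vodaadev"
Forward == Backward? vedaadov != vodaadev
Palindrome = No


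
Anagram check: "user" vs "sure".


Word 1: "user" → sorted: ersu
Word 2: "sure" → sorted: ersu
Same letters? ersu == ersu
Anagram = Yes


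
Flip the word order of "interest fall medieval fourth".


Original: "interest fall medieval fourth"
Words (1..n): interest | fall | medieval | fourth
Reversed (n..1): fourth | medieval | fall | interest
Result = "fourth medieval fall interest"


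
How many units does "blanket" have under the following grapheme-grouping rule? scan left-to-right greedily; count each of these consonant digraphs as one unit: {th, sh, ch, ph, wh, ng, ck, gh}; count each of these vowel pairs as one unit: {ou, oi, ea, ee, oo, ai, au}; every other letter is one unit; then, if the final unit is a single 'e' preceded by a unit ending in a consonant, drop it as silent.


Word: "blanket" (7 letters)
Left-to-right scan:
  [1] 'b' (letter)
  [2] 'l' (letter)
  [3] 'a' (letter)
  [4] 'n' (letter)
  [5] 'k' (letter)
  [6] 'e' (letter)
  [7] 't' (letter)
Units from scan: 7
Sound units = 7 units


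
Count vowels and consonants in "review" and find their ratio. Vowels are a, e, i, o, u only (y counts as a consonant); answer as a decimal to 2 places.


Word: "review"
Vowels (a,e,i,o,u): 3
Consonants: 3
Ratio = 3/3
= 1.00


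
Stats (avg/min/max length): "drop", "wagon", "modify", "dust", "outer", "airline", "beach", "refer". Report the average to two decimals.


Lengths: "drop"=4, "wagon"=5, "modify"=6, "dust"=4, "outer"=5, "airline"=7, "beach"=5, "refer"=5
Sum = 41, Count = 8
Average = 41/8 = 5.13
= avg=5.13, min=4, max=7


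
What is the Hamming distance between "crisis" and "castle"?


Comparing character by character (same length = 6):
  Pos 0: 'c' vs 'c' =
  Pos 1: 'r' vs 'a' !=
  Pos 2: 'i' vs 's' !=
  Pos 3: 's' vs 't' !=
  Pos 4: 'i' vs 'l' !=
  Pos 5: 's' vs 'e' !=
Hamming distance = 5


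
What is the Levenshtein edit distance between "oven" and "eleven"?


Word 1: "oven" (length 4)
Word 2: "eleven" (length 6)
One optimal edit sequence (insert/delete/substitute each cost 1):
  1. insert 'e'  (+1)
  2. insert 'l'  (+1)
  3. substitute 'o' -> 'e'  (+1)
  4. keep 'v'
  5. keep 'e'
  6. keep 'n'
Total edit operations: 3
Edit distance = 3


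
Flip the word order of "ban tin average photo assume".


Original: "ban tin average photo assume"
Words (1..n): ban | tin | average | photo | assume
Reversed (n..1): assume | photo | average | tin | ban
Result = "assume photo average tin ban"


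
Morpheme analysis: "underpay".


Word: "underpay"
Morphemes: under- | pay
Each morpheme carries meaning
= 2 morphemes


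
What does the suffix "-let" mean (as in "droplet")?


Suffix: -let
Example: droplet = drop + -let
Meaning = small


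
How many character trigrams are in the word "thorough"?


Word: "thorough" (length 8)
Number of 3-grams = length - 3 + 1 = 8 - 3 + 1
= 6


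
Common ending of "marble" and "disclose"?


Word 1: "marble"
Word 2: "disclose"
Comparing from end:
  Pos -1: 'e' == 'e'
  Pos -2: 'l' != 's' (stop)
LCS = "e" (length 1)


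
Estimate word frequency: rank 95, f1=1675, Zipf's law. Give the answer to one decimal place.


Zipf's law: f(r) = f(1) / r
f(1) = 1675
f(95) = 1675 / 95
= 17.6 occurrences


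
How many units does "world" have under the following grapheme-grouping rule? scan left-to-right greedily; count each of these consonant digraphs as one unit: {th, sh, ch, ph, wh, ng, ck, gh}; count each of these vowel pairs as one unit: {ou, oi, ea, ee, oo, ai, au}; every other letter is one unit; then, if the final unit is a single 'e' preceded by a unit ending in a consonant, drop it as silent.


Word: "world" (5 letters)
Left-to-right scan:
  (1) 'w' (letter)
  (2) 'o' (letter)
  (3) 'r' (letter)
  (4) 'l' (letter)
  (5) 'd' (letter)
Units from scan: 5
Sound units = 5 units


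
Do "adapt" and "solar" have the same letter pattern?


Pattern of "adapt": [0, 1, 0, 2, 3]
Pattern of "solar": [0, 1, 2, 3, 4]
Patterns do not match
Same pattern = No


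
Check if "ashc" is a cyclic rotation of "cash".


Word: "cash", Candidate: "ashc"
Method: check if candidate is substring of word+word
"cashcash" contains "ashc"? Yes
Is rotation = Yes


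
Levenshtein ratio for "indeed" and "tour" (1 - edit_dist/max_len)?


Word 1: "indeed" (length 6)
Word 2: "tour" (length 4)
One optimal edit sequence:
  1. delete 'i'  (+1)
  2. delete 'n'  (+1)
  3. substitute 'd' -> 't'  (+1)
  4. substitute 'e' -> 'o'  (+1)
  5. substitute 'e' -> 'u'  (+1)
  6. substitute 'd' -> 'r'  (+1)
Edit distance = 6
Max length = max(6, 4) = 6
Similarity = 1 - 6/6
= 0.0000


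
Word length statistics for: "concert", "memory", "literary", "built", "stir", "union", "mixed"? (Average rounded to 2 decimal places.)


Lengths: "concert"=7, "memory"=6, "literary"=8, "built"=5, "stir"=4, "union"=5, "mixed"=5
Sum = 40, Count = 7
Average = 40/7 = 5.71
= avg=5.71, min=4, max=8


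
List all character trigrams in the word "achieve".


Word: "achieve" (length 7)
Number of trigrams = 7 - 3 + 1 = 5
  Position 0: "ach"
  Position 1: "chi"
  Position 2: "hie"
  Position 3: "iev"
  Position 4: "eve"
Trigrams = "ach", "chi", "hie", "iev", "eve"


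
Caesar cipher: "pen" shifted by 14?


Word: "pen"
Shift: 14
Each letter → (letter + shift) mod 26:
  'p' (15) + 14 = 3 → 'd'
  'e' (4) + 14 = 18 → 's'
  'n' (13) + 14 = 1 → 'b'
Result = "dsb"


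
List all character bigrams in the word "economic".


Word: "economic" (length 8)
Number of bigrams = 8 - 2 + 1 = 7
  Position 0: "ec"
  Position 1: "co"
  Position 2: "on"
  Position 3: "no"
  Position 4: "om"
  Position 5: "mi"
  Position 6: "ic"
Bigrams = "ec", "co", "on", "no", "om", "mi", "ic"


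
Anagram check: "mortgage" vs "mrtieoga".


Word 1: "mortgage" → sorted: aeggmort
Word 2: "mrtieoga" → sorted: aegimort
Same letters? aeggmort != aegimort
Anagram = No


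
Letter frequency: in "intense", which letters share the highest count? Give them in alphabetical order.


Word: "intense"
Letter counts:
  'e': 2
  'i': 1
  'n': 2
  's': 1
  't': 1
Maximum count = 2
Most frequent = 'e', 'n' (2 times each)


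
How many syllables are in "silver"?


Word: "silver"
Syllable breakdown: sil-ver
Counting: 2 parts
= 2 syllables


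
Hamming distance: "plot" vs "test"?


Comparing character by character (same length = 4):
  Pos 0: 'p' vs 't' !=
  Pos 1: 'l' vs 'e' !=
  Pos 2: 'o' vs 's' !=
  Pos 3: 't' vs 't' =
Hamming distance = 3


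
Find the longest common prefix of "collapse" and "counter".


Word 1: "collapse"
Word 2: "counter"
Comparing from start:
  Pos 0: 'c' == 'c'
  Pos 1: 'o' == 'o'
  Pos 2: 'l' != 'u' (stop)
LCP = "co" (length 2)


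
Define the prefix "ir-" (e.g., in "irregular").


Prefix: ir-
As in: irregular -> ir- + regular
Meaning = not


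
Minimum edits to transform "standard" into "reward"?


Word 1: "standard" (length 8)
Word 2: "reward" (length 6)
One optimal edit sequence (insert/delete/substitute each cost 1):
  1. delete 's'  (+1)
  2. delete 't'  (+1)
  3. substitute 'a' -> 'r'  (+1)
  4. substitute 'n' -> 'e'  (+1)
  5. substitute 'd' -> 'w'  (+1)
  6. keep 'a'
  7. keep 'r'
  8. keep 'd'
Total edit operations: 5
Edit distance = 5


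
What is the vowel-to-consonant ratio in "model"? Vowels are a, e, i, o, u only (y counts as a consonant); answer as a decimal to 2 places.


Word: "model"
Vowels (a,e,i,o,u): 2
Consonants: 3
Ratio = 2/3
= 0.67


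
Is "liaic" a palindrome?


Word: "liaic"
Reversed: "ciail"
Forward == Backward? liaic != ciail
Palindrome = No


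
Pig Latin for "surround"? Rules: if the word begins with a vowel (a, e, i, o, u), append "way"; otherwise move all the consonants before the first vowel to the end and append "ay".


Word: "surround"
Starts with consonant(s) → move to end, add 'ay'
Consonant cluster: "s"
Pig Latin = "urroundsay"


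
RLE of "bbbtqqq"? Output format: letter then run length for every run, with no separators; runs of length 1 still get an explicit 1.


String: "bbbtqqq"
Scanning for consecutive runs:
  'b' x 3
  't' x 1
  'q' x 3
RLE = "b3t1q3"


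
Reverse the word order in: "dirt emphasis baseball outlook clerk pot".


Original: "dirt emphasis baseball outlook clerk pot"
Words (1..n): dirt | emphasis | baseball | outlook | clerk | pot
Reversed (n..1): pot | clerk | outlook | baseball | emphasis | dirt
Result = "pot clerk outlook baseball emphasis dirt"


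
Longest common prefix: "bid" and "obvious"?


Word 1: "bid"
Word 2: "obvious"
Comparing from start:
  Pos 0: 'b' != 'o' (stop)
LCP = "" (length 0)


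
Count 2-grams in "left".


Word: "left" (length 4)
Number of 2-grams = length - 2 + 1 = 4 - 2 + 1
= 3


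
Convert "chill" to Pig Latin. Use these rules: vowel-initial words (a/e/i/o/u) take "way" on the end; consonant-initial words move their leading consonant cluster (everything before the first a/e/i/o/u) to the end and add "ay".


Word: "chill"
Starts with consonant(s) → move to end, add 'ay'
Consonant cluster: "ch"
Pig Latin = "illchay"


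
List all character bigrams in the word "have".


Word: "have" (length 4)
Number of bigrams = 4 - 2 + 1 = 3
  Position 0: "ha"
  Position 1: "av"
  Position 2: "ve"
Bigrams = "ha", "av", "ve"


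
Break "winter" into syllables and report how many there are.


Word: "winter"
Syllable breakdown: win / ter
Counting: 2 parts
= 2 syllables


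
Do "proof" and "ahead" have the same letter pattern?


Pattern of "proof": [0, 1, 2, 2, 3]
Pattern of "ahead": [0, 1, 2, 0, 3]
Patterns do not match
Same pattern = No


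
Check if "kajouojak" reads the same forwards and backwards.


Word: "kajouojak"
Reversed: "kajouojak"
Forward == Backward? kajouojak == kajouojak
Palindrome = Yes


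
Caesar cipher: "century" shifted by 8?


Word: "century"
Shift: 8
Each letter → (letter + shift) mod 26:
  'c' (2) + 8 = 10 → 'k'
  'e' (4) + 8 = 12 → 'm'
  'n' (13) + 8 = 21 → 'v'
  't' (19) + 8 = 1 → 'b'
  'u' (20) + 8 = 2 → 'c'
  'r' (17) + 8 = 25 → 'z'
  'y' (24) + 8 = 6 → 'g'
Result = "kmvbczg"


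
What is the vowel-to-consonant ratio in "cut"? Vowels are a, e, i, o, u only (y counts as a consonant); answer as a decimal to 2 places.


Word: "cut"
Vowels (a,e,i,o,u): 1
Consonants: 2
Ratio = 1/2
= 0.50


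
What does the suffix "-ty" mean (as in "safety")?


Suffix: -ty
Example: safety = safe + -ty
Meaning = quality of


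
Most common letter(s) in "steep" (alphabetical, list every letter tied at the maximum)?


Word: "steep"
Letter counts:
  'e': 2
  'p': 1
  's': 1
  't': 1
Maximum count = 2
Most frequent = 'e' (2 times each)


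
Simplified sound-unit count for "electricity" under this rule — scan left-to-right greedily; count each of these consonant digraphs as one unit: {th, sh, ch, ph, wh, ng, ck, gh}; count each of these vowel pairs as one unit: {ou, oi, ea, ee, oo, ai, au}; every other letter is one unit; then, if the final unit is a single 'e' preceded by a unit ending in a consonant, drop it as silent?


Word: "electricity" (11 letters)
Left-to-right scan:
  1. 'e' (letter)
  2. 'l' (letter)
  3. 'e' (letter)
  4. 'c' (letter)
  5. 't' (letter)
  6. 'r' (letter)
  7. 'i' (letter)
  8. 'c' (letter)
  9. 'i' (letter)
  10. 't' (letter)
  11. 'y' (letter)
Units from scan: 11
Sound units = 11 units


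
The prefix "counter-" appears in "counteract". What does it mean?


Prefix: counter-
Example: counteract = counter- + act
Meaning = against / opposite


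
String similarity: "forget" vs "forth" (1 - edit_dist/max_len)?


Word 1: "forget" (length 6)
Word 2: "forth" (length 5)
One optimal edit sequence:
  1. keep 'f'
  2. keep 'o'
  3. keep 'r'
  4. delete 'g'  (+1)
  5. substitute 'e' -> 't'  (+1)
  6. substitute 't' -> 'h'  (+1)
Edit distance = 3
Max length = max(6, 5) = 6
Similarity = 1 - 3/6
= 0.5000


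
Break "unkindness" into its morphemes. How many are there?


Word: "unkindness"
Morphemes: un- + kind + -ness
Each morpheme carries meaning
= 3 morphemes


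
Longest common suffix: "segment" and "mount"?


Word 1: "segment"
Word 2: "mount"
Comparing from end:
  Pos -1: 't' == 't'
  Pos -2: 'n' == 'n'
  Pos -3: 'e' != 'u' (stop)
LCS = "nt" (length 2)


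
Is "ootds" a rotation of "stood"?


Word: "stood", Candidate: "ootds"
Method: check if candidate is substring of word+word
"stoodstood" contains "ootds"? No
Is rotation = No


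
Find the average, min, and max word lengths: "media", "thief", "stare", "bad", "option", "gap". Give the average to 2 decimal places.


Lengths: "media"=5, "thief"=5, "stare"=5, "bad"=3, "option"=6, "gap"=3
Sum = 27, Count = 6
Average = 27/6 = 4.50
= avg=4.50, min=3, max=6


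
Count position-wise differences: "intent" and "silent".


Comparing character by character (same length = 6):
  Pos 0: 'i' vs 's' !=
  Pos 1: 'n' vs 'i' !=
  Pos 2: 't' vs 'l' !=
  Pos 3: 'e' vs 'e' =
  Pos 4: 'n' vs 'n' =
  Pos 5: 't' vs 't' =
Hamming distance = 3


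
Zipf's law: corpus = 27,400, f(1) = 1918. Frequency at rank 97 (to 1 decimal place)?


Zipf's law: f(r) = f(1) / r
f(1) = 1918
f(97) = 1918 / 97
= 19.8 occurrences


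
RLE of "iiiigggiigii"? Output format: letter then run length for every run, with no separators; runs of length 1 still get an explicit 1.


String: "iiiigggiigii"
Scanning for consecutive runs:
  'i' x 4
  'g' x 3
  'i' x 2
  'g' x 1
  'i' x 2
RLE = "i4g3i2g1i2"


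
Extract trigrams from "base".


Word: "base" (length 4)
Number of trigrams = 4 - 3 + 1 = 2
  Position 0: "bas"
  Position 1: "ase"
Trigrams = "bas", "ase"


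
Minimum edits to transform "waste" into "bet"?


Word 1: "waste" (length 5)
Word 2: "bet" (length 3)
One optimal edit sequence (insert/delete/substitute each cost 1):
  1. delete 'w'  (+1)
  2. substitute 'a' -> 'b'  (+1)
  3. substitute 's' -> 'e'  (+1)
  4. keep 't'
  5. delete 'e'  (+1)
Total edit operations: 4
Edit distance = 4


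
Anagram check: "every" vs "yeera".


Word 1: "every" → sorted: eervy
Word 2: "yeera" → sorted: aeery
Same letters? eervy != aeery
Anagram = No


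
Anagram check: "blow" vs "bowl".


Word 1: "blow" → sorted: blow
Word 2: "bowl" → sorted: blow
Same letters? blow == blow
Anagram = Yes


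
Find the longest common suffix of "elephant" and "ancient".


Word 1: "elephant"
Word 2: "ancient"
Comparing from end:
  Pos -1: 't' == 't'
  Pos -2: 'n' == 'n'
  Pos -3: 'a' != 'e' (stop)
LCS = "nt" (length 2)


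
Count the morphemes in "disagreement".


Word: "disagreement"
Morphemes: dis- + agree + -ment
Each morpheme carries meaning
= 3 morphemes


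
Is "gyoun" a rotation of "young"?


Word: "young", Candidate: "gyoun"
Method: check if candidate is substring of word+word
"youngyoung" contains "gyoun"? Yes
Is rotation = Yes


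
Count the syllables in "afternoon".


Word: "afternoon"
Syllable breakdown: af-ter-noon
Counting: 3 parts
= 3 syllables


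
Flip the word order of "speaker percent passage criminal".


Original: "speaker percent passage criminal"
Words (1..n): speaker | percent | passage | criminal
Reversed (n..1): criminal | passage | percent | speaker
Result = "criminal passage percent speaker"


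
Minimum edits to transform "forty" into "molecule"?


Word 1: "forty" (length 5)
Word 2: "molecule" (length 8)
One optimal edit sequence (insert/delete/substitute each cost 1):
  1. substitute 'f' -> 'm'  (+1)
  2. keep 'o'
  3. insert 'l'  (+1)
  4. insert 'e'  (+1)
  5. insert 'c'  (+1)
  6. substitute 'r' -> 'u'  (+1)
  7. substitute 't' -> 'l'  (+1)
  8. substitute 'y' -> 'e'  (+1)
Total edit operations: 7
Edit distance = 7


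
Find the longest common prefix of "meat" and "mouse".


Word 1: "meat"
Word 2: "mouse"
Comparing from start:
  Pos 0: 'm' == 'm'
  Pos 1: 'e' != 'o' (stop)
LCP = "m" (length 1)


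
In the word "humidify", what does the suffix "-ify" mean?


Suffix: -ify
As in: humidify -> humid + -ify
Meaning = to make


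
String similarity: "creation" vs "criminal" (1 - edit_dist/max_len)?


Word 1: "creation" (length 8)
Word 2: "criminal" (length 8)
One optimal edit sequence:
  1. keep 'c'
  2. keep 'r'
  3. substitute 'e' -> 'i'  (+1)
  4. substitute 'a' -> 'm'  (+1)
  5. substitute 't' -> 'i'  (+1)
  6. substitute 'i' -> 'n'  (+1)
  7. substitute 'o' -> 'a'  (+1)
  8. substitute 'n' -> 'l'  (+1)
Edit distance = 6
Max length = max(8, 8) = 8
Similarity = 1 - 6/8
= 0.2500


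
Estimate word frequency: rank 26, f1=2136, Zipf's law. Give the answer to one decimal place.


Zipf's law: f(r) = f(1) / r
f(1) = 2136
f(26) = 2136 / 26
= 82.2 occurrences


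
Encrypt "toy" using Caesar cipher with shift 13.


Word: "toy"
Shift: 13
Each letter → (letter + shift) mod 26:
  't' (19) + 13 = 6 → 'g'
  'o' (14) + 13 = 1 → 'b'
  'y' (24) + 13 = 11 → 'l'
Result = "gbl"


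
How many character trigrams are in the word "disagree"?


Word: "disagree" (length 8)
Number of 3-grams = length - 3 + 1 = 8 - 3 + 1
= 6


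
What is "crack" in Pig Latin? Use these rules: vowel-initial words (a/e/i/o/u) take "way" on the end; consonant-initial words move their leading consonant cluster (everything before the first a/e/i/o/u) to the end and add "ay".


Word: "crack"
Starts with consonant(s) → move to end, add 'ay'
Consonant cluster: "cr"
Pig Latin = "ackcray"


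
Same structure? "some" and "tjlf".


Pattern of "some": [0, 1, 2, 3]
Pattern of "tjlf": [0, 1, 2, 3]
Patterns match
Same pattern = Yes


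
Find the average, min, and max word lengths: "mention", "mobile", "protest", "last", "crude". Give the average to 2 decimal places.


Lengths: "mention"=7, "mobile"=6, "protest"=7, "last"=4, "crude"=5
Sum = 29, Count = 5
Average = 29/5 = 5.80
= avg=5.80, min=4, max=7
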